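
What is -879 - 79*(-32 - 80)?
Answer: 7969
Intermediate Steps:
-879 - 79*(-32 - 80) = -879 - 79*(-112) = -879 - 1*(-8848) = -879 + 8848 = 7969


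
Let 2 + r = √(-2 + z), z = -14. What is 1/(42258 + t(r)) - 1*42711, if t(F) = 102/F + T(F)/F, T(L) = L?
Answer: -95296864169956/2231201897 + 51*I/4462403794 ≈ -42711.0 + 1.1429e-8*I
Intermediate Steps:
r = -2 + 4*I (r = -2 + √(-2 - 14) = -2 + √(-16) = -2 + 4*I ≈ -2.0 + 4.0*I)
t(F) = 1 + 102/F (t(F) = 102/F + F/F = 102/F + 1 = 1 + 102/F)
1/(42258 + t(r)) - 1*42711 = 1/(42258 + (102 + (-2 + 4*I))/(-2 + 4*I)) - 1*42711 = 1/(42258 + ((-2 - 4*I)/20)*(100 + 4*I)) - 42711 = 1/(42258 + (-2 - 4*I)*(100 + 4*I)/20) - 42711 = -42711 + 1/(42258 + (-2 - 4*I)*(100 + 4*I)/20)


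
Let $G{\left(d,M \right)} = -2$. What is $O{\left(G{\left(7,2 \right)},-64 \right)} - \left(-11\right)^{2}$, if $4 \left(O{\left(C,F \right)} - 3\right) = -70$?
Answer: $- \frac{271}{2} \approx -135.5$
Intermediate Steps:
$O{\left(C,F \right)} = - \frac{29}{2}$ ($O{\left(C,F \right)} = 3 + \frac{1}{4} \left(-70\right) = 3 - \frac{35}{2} = - \frac{29}{2}$)
$O{\left(G{\left(7,2 \right)},-64 \right)} - \left(-11\right)^{2} = - \frac{29}{2} - \left(-11\right)^{2} = - \frac{29}{2} - 121 = - \frac{271}{2}$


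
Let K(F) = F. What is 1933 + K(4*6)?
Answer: 1957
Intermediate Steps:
1933 + K(4*6) = 1933 + 4*6 = 1933 + 24 = 1957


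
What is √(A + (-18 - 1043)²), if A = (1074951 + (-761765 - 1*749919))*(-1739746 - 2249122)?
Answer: √1742071413965 ≈ 1.3199e+6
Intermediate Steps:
A = 1742070288244 (A = (1074951 + (-761765 - 749919))*(-3988868) = (1074951 - 1511684)*(-3988868) = -436733*(-3988868) = 1742070288244)
√(A + (-18 - 1043)²) = √(1742070288244 + (-18 - 1043)²) = √(1742070288244 + (-1061)²) = √(1742070288244 + 1125721) = √1742071413965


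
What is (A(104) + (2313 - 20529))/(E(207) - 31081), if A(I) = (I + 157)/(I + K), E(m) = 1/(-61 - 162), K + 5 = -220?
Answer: 491580531/838658744 ≈ 0.58615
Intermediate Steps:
K = -225 (K = -5 - 220 = -225)
E(m) = -1/223 (E(m) = 1/(-223) = -1/223)
A(I) = (157 + I)/(-225 + I) (A(I) = (I + 157)/(I - 225) = (157 + I)/(-225 + I))
(A(104) + (2313 - 20529))/(E(207) - 31081) = ((157 + 104)/(-225 + 104) + (2313 - 20529))/(-1/223 - 31081) = (261/(-121) - 18216)/(-6931064/223) = (-1/121*261 - 18216)*(-223/6931064) = (-261/121 - 18216)*(-223/6931064) = -2204397/121*(-223/6931064) = 491580531/838658744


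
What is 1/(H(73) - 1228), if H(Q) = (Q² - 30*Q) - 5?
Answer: 1/1906 ≈ 0.00052466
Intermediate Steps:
H(Q) = -5 + Q² - 30*Q
1/(H(73) - 1228) = 1/((-5 + 73² - 30*73) - 1228) = 1/((-5 + 5329 - 2190) - 1228) = 1/(3134 - 1228) = 1/1906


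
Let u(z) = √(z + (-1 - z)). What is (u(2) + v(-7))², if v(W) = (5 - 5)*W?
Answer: -1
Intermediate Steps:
v(W) = 0 (v(W) = 0*W = 0)
u(z) = I (u(z) = √(-1) = I)
(u(2) + v(-7))² = (I + 0)² = I² = -1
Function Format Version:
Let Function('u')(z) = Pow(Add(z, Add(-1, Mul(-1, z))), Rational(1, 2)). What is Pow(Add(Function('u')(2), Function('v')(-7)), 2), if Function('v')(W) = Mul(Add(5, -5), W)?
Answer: -1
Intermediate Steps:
Function('v')(W) = 0 (Function('v')(W) = Mul(0, W) = 0)
Function('u')(z) = I (Function('u')(z) = Pow(-1, Rational(1, 2)) = I)
Pow(Add(Function('u')(2), Function('v')(-7)), 2) = Pow(Add(I, 0), 2) = Pow(I, 2) = -1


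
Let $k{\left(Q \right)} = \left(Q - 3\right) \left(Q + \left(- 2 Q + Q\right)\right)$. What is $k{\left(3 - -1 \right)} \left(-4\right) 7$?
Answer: $0$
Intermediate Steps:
$k{\left(Q \right)} = 0$ ($k{\left(Q \right)} = \left(-3 + Q\right) \left(Q - Q\right) = \left(-3 + Q\right) 0 = 0$)
$k{\left(3 - -1 \right)} \left(-4\right) 7 = 0 \left(-4\right) 7 = 0 \cdot 7 = 0$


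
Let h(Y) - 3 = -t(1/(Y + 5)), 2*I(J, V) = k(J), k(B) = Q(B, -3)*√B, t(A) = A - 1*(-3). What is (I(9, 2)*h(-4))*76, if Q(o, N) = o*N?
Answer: 3078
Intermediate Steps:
Q(o, N) = N*o
t(A) = 3 + A (t(A) = A + 3 = 3 + A)
k(B) = -3*B^(3/2) (k(B) = (-3*B)*√B = -3*B^(3/2))
I(J, V) = -3*J^(3/2)/2 (I(J, V) = (-3*J^(3/2))/2 = -3*J^(3/2)/2)
h(Y) = -1/(5 + Y) (h(Y) = 3 - (3 + 1/(Y + 5)) = 3 - (3 + 1/(5 + Y)) = 3 + (-3 - 1/(5 + Y)) = -1/(5 + Y))
(I(9, 2)*h(-4))*76 = ((-3*9^(3/2)/2)*(-1/(5 - 4)))*76 = ((-3/2*27)*(-1/1))*76 = -(-81)/2*76 = -81/2*(-1)*76 = (81/2)*76 = 3078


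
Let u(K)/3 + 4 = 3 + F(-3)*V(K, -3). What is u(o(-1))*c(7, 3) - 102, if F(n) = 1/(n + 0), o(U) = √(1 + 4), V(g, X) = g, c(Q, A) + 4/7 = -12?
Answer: -450/7 + 88*√5/7 ≈ -36.175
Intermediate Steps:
c(Q, A) = -88/7 (c(Q, A) = -4/7 - 12 = -88/7)
o(U) = √5
F(n) = 1/n
u(K) = -3 - K (u(K) = -12 + 3*(3 + K/(-3)) = -12 + 3*(3 - K/3) = -12 + (9 - K) = -3 - K)
u(o(-1))*c(7, 3) - 102 = (-3 - √5)*(-88/7) - 102 = (264/7 + 88*√5/7) - 102 = -450/7 + 88*√5/7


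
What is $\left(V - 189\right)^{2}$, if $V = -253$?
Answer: $195364$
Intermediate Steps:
$\left(V - 189\right)^{2} = \left(-253 - 189\right)^{2} = \left(-442\right)^{2} = 195364$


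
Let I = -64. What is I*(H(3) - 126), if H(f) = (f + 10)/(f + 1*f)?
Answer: 23776/3 ≈ 7925.3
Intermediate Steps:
H(f) = (10 + f)/(2*f) (H(f) = (10 + f)/(f + f) = (10 + f)/((2*f)) = (10 + f)*(1/(2*f)) = (10 + f)/(2*f))
I*(H(3) - 126) = -64*((1/2)*(10 + 3)/3 - 126) = -64*((1/2)*(1/3)*13 - 126) = -64*(13/6 - 126) = -64*(-743/6) = 23776/3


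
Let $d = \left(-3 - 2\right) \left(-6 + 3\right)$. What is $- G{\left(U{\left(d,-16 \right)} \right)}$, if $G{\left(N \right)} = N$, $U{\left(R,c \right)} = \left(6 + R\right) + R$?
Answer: $-36$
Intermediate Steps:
$d = 15$ ($d = \left(-5\right) \left(-3\right) = 15$)
$U{\left(R,c \right)} = 6 + 2 R$
$- G{\left(U{\left(d,-16 \right)} \right)} = - (6 + 2 \cdot 15) = - (6 + 30) = \left(-1\right) 36 = -36$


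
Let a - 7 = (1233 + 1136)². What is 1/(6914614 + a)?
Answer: 1/12526782 ≈ 7.9829e-8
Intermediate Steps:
a = 5612168 (a = 7 + (1233 + 1136)² = 7 + 2369² = 7 + 5612161 = 5612168)
1/(6914614 + a) = 1/(6914614 + 5612168) = 1/12526782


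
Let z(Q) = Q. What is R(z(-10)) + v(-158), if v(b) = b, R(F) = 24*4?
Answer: -62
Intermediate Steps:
R(F) = 96
R(z(-10)) + v(-158) = 96 - 158 = -62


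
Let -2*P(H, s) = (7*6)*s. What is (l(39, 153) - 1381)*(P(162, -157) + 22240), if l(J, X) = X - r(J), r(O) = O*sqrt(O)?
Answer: -31359436 - 995943*sqrt(39) ≈ -3.7579e+7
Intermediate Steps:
r(O) = O**(3/2)
l(J, X) = X - J**(3/2)
P(H, s) = -21*s (P(H, s) = -7*6*s/2 = -21*s)
(l(39, 153) - 1381)*(P(162, -157) + 22240) = ((153 - 39**(3/2)) - 1381)*(-21*(-157) + 22240) = ((153 - 39*sqrt(39)) - 1381)*(3297 + 22240) = ((153 - 39*sqrt(39)) - 1381)*25537 = (-1228 - 39*sqrt(39))*25537 = -31359436 - 995943*sqrt(39)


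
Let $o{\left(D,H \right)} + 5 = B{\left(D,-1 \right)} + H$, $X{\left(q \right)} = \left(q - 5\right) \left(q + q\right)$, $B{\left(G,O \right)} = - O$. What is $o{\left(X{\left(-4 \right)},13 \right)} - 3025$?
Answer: $-3016$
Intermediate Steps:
$X{\left(q \right)} = 2 q \left(-5 + q\right)$ ($X{\left(q \right)} = \left(-5 + q\right) 2 q = 2 q \left(-5 + q\right)$)
$o{\left(D,H \right)} = -4 + H$ ($o{\left(D,H \right)} = -5 + \left(\left(-1\right) \left(-1\right) + H\right) = -5 + \left(1 + H\right) = -4 + H$)
$o{\left(X{\left(-4 \right)},13 \right)} - 3025 = \left(-4 + 13\right) - 3025 = 9 - 3025 = -3016$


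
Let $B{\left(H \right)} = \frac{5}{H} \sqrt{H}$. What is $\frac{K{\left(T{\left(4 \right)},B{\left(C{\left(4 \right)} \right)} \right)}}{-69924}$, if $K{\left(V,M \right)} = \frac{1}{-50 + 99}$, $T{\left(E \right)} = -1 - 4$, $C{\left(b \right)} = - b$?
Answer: $- \frac{1}{3426276} \approx -2.9186 \cdot 10^{-7}$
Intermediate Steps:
$T{\left(E \right)} = -5$ ($T{\left(E \right)} = -1 - 4 = -5$)
$B{\left(H \right)} = \frac{5}{\sqrt{H}}$
$K{\left(V,M \right)} = \frac{1}{49}$
$\frac{K{\left(T{\left(4 \right)},B{\left(C{\left(4 \right)} \right)} \right)}}{-69924} = \frac{1}{49 \left(-69924\right)} = \frac{1}{49} \left(- \frac{1}{69924}\right) = - \frac{1}{3426276}$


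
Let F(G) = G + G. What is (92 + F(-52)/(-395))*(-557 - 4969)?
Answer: -201389544/395 ≈ -5.0985e+5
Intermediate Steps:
F(G) = 2*G
(92 + F(-52)/(-395))*(-557 - 4969) = (92 + (2*(-52))/(-395))*(-557 - 4969) = (92 - 104*(-1/395))*(-5526) = (92 + 104/395)*(-5526) = (36444/395)*(-5526) = -201389544/395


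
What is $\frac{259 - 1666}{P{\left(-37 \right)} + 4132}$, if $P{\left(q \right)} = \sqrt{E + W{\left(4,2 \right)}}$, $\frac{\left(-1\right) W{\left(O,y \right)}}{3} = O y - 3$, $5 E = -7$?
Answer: $- \frac{4844770}{14227867} + \frac{469 i \sqrt{410}}{28455734} \approx -0.34051 + 0.00033373 i$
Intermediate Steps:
$E = - \frac{7}{5}$ ($E = \frac{1}{5} \left(-7\right) = - \frac{7}{5} \approx -1.4$)
$W{\left(O,y \right)} = 9 - 3 O y$ ($W{\left(O,y \right)} = - 3 \left(O y - 3\right) = - 3 \left(-3 + O y\right) = 9 - 3 O y$)
$P{\left(q \right)} = \frac{i \sqrt{410}}{5}$ ($P{\left(q \right)} = \sqrt{- \frac{7}{5} + \left(9 - 12 \cdot 2\right)} = \sqrt{- \frac{7}{5} + \left(9 - 24\right)} = \sqrt{- \frac{7}{5} - 15} = \sqrt{- \frac{82}{5}} = \frac{i \sqrt{410}}{5}$)
$\frac{259 - 1666}{P{\left(-37 \right)} + 4132} = \frac{259 - 1666}{\frac{i \sqrt{410}}{5} + 4132} = - \frac{1407}{4132 + \frac{i \sqrt{410}}{5}}$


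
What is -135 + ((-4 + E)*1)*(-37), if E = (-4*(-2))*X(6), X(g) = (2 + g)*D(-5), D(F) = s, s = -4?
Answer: 9485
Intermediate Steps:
D(F) = -4
X(g) = -8 - 4*g (X(g) = (2 + g)*(-4) = -8 - 4*g)
E = -256 (E = (-4*(-2))*(-8 - 4*6) = 8*(-8 - 24) = 8*(-32) = -256)
-135 + ((-4 + E)*1)*(-37) = -135 + ((-4 - 256)*1)*(-37) = -135 - 260*1*(-37) = -135 - 260*(-37) = -135 + 9620 = 9485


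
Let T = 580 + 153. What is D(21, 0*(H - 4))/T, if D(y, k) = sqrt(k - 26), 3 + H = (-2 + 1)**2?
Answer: I*sqrt(26)/733 ≈ 0.0069564*I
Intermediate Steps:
H = -2 (H = -3 + (-2 + 1)**2 = -3 + (-1)**2 = -3 + 1 = -2)
T = 733
D(y, k) = sqrt(-26 + k)
D(21, 0*(H - 4))/T = sqrt(-26 + 0*(-2 - 4))/733 = sqrt(-26 + 0*(-6))*(1/733) = sqrt(-26 + 0)*(1/733) = sqrt(-26)*(1/733) = (I*sqrt(26))*(1/733) = I*sqrt(26)/733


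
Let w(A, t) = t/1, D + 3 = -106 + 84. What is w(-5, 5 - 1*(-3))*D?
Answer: -200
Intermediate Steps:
D = -25 (D = -3 + (-106 + 84) = -3 - 22 = -25)
w(A, t) = t (w(A, t) = t*1 = t)
w(-5, 5 - 1*(-3))*D = (5 - 1*(-3))*(-25) = (5 + 3)*(-25) = 8*(-25) = -200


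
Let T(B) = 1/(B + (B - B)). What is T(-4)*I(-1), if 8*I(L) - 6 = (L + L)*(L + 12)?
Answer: 1/2 ≈ 0.50000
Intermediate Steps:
I(L) = 3/4 + L*(12 + L)/4 (I(L) = 3/4 + ((L + L)*(L + 12))/8 = 3/4 + ((2*L)*(12 + L))/8 = 3/4 + (2*L*(12 + L))/8 = 3/4 + L*(12 + L)/4)
T(B) = 1/B (T(B) = 1/(B + 0) = 1/B)
T(-4)*I(-1) = (3/4 + 3*(-1) + (1/4)*(-1)**2)/(-4) = -(3/4 - 3 + (1/4)*1)/4 = -(3/4 - 3 + 1/4)/4 = -1/4*(-2) = 1/2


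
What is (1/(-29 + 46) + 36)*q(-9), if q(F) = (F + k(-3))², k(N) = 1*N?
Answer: 88272/17 ≈ 5192.5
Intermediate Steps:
k(N) = N
q(F) = (-3 + F)² (q(F) = (F - 3)² = (-3 + F)²)
(1/(-29 + 46) + 36)*q(-9) = (1/(-29 + 46) + 36)*(-3 - 9)² = (1/17 + 36)*(-12)² = (1/17 + 36)*144 = (613/17)*144 = 88272/17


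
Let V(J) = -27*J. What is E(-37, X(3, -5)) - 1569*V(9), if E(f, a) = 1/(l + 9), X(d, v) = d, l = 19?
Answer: 10675477/28 ≈ 3.8127e+5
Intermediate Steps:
E(f, a) = 1/28 (E(f, a) = 1/(19 + 9) = 1/28)
E(-37, X(3, -5)) - 1569*V(9) = 1/28 - (-42363)*9 = 1/28 - 1569*(-243) = 1/28 + 381267 = 10675477/28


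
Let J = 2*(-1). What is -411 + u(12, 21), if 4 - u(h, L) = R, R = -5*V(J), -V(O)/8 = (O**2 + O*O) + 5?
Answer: -927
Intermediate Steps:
J = -2
V(O) = -40 - 16*O**2 (V(O) = -8*((O**2 + O*O) + 5) = -8*((O**2 + O**2) + 5) = -8*(2*O**2 + 5) = -8*(5 + 2*O**2) = -40 - 16*O**2)
R = 520 (R = -5*(-40 - 16*(-2)**2) = -5*(-40 - 16*4) = -5*(-40 - 64) = -5*(-104) = 520)
u(h, L) = -516 (u(h, L) = 4 - 1*520 = 4 - 520 = -516)
-411 + u(12, 21) = -411 - 516 = -927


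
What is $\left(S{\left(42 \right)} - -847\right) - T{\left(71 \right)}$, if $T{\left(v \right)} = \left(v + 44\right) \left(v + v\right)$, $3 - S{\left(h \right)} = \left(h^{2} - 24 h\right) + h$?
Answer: $-16278$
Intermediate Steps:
$S{\left(h \right)} = 3 - h^{2} + 23 h$ ($S{\left(h \right)} = 3 - \left(\left(h^{2} - 24 h\right) + h\right) = 3 - \left(h^{2} - 23 h\right) = 3 - h^{2} + 23 h$)
$T{\left(v \right)} = 2 v \left(44 + v\right)$ ($T{\left(v \right)} = \left(44 + v\right) 2 v = 2 v \left(44 + v\right)$)
$\left(S{\left(42 \right)} - -847\right) - T{\left(71 \right)} = \left(\left(3 - 42^{2} + 23 \cdot 42\right) - -847\right) - 2 \cdot 71 \left(44 + 71\right) = \left(\left(3 - 1764 + 966\right) + 847\right) - 2 \cdot 71 \cdot 115 = \left(\left(3 - 1764 + 966\right) + 847\right) - 16330 = \left(-795 + 847\right) - 16330 = 52 - 16330 = -16278$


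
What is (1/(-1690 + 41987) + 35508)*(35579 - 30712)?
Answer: 6964024223359/40297 ≈ 1.7282e+8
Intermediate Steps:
(1/(-1690 + 41987) + 35508)*(35579 - 30712) = (1/40297 + 35508)*4867 = (1430865877/40297)*4867 = 6964024223359/40297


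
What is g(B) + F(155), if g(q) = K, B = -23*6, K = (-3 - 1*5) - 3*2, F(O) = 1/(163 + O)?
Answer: -4451/318 ≈ -13.997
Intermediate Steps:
K = -14 (K = (-3 - 5) - 6 = -8 - 6 = -14)
B = -138
g(q) = -14
g(B) + F(155) = -14 + 1/(163 + 155) = -14 + 1/318 = -4451/318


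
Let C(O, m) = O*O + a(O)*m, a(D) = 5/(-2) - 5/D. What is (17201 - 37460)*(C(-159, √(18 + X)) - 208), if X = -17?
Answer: -53837813037/106 ≈ -5.0790e+8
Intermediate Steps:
a(D) = -5/2 - 5/D (a(D) = 5*(-½) - 5/D = -5/2 - 5/D)
C(O, m) = O² + m*(-5/2 - 5/O) (C(O, m) = O*O + (-5/2 - 5/O)*m = O² + m*(-5/2 - 5/O))
(17201 - 37460)*(C(-159, √(18 + X)) - 208) = (17201 - 37460)*(((-159)³ - 5*√(18 - 17)*(2 - 159)/2)/(-159) - 208) = -20259*(-(-4019679 - 5/2*√1*(-157))/159 - 208) = -20259*(-(-4019679 - 5/2*1*(-157))/159 - 208) = -20259*(-(-4019679 + 785/2)/159 - 208) = -20259*(-1/159*(-8038573/2) - 208) = -20259*(8038573/318 - 208) = -20259*7972429/318 = -53837813037/106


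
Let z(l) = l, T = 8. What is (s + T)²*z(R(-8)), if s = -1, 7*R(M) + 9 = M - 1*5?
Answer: -154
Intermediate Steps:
R(M) = -2 + M/7 (R(M) = -9/7 + (M - 1*5)/7 = -9/7 + (M - 5)/7 = -9/7 + (-5 + M)/7 = -9/7 + (-5/7 + M/7) = -2 + M/7)
(s + T)²*z(R(-8)) = (-1 + 8)²*(-2 + (⅐)*(-8)) = 7²*(-2 - 8/7) = 49*(-22/7) = -154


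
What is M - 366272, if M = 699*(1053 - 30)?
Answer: 348805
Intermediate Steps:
M = 715077 (M = 699*1023 = 715077)
M - 366272 = 715077 - 366272 = 348805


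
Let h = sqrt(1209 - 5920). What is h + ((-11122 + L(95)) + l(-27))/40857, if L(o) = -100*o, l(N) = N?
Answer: -6883/13619 + I*sqrt(4711) ≈ -0.5054 + 68.637*I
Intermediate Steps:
h = I*sqrt(4711) (h = sqrt(-4711) = I*sqrt(4711) ≈ 68.637*I)
h + ((-11122 + L(95)) + l(-27))/40857 = I*sqrt(4711) + ((-11122 - 100*95) - 27)/40857 = I*sqrt(4711) + ((-11122 - 9500) - 27)*(1/40857) = I*sqrt(4711) + (-20622 - 27)*(1/40857) = I*sqrt(4711) - 20649*1/40857 = I*sqrt(4711) - 6883/13619 = -6883/13619 + I*sqrt(4711)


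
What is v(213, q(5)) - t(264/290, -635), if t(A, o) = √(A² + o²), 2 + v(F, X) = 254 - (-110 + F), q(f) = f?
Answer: 149 - √8477823049/145 ≈ -486.00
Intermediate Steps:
v(F, X) = 362 - F (v(F, X) = -2 + (254 - (-110 + F)) = -2 + (254 + (110 - F)) = -2 + (364 - F) = 362 - F)
v(213, q(5)) - t(264/290, -635) = (362 - 1*213) - √((264/290)² + (-635)²) = (362 - 213) - √((264*(1/290))² + 403225) = 149 - √((132/145)² + 403225) = 149 - √(17424/21025 + 403225) = 149 - √(8477823049/21025) = 149 - √8477823049/145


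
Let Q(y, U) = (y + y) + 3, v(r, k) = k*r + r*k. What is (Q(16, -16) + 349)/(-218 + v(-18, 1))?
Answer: -192/127 ≈ -1.5118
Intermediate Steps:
v(r, k) = 2*k*r (v(r, k) = k*r + k*r = 2*k*r)
Q(y, U) = 3 + 2*y (Q(y, U) = 2*y + 3 = 3 + 2*y)
(Q(16, -16) + 349)/(-218 + v(-18, 1)) = ((3 + 2*16) + 349)/(-218 + 2*1*(-18)) = ((3 + 32) + 349)/(-218 - 36) = (35 + 349)/(-254) = 384*(-1/254) = -192/127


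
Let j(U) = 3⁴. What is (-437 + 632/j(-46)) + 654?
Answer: 18209/81 ≈ 224.80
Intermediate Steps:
j(U) = 81
(-437 + 632/j(-46)) + 654 = (-437 + 632/81) + 654 = -34765/81 + 654 = 18209/81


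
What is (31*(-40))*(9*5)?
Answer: -55800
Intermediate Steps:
(31*(-40))*(9*5) = -1240*45 = -55800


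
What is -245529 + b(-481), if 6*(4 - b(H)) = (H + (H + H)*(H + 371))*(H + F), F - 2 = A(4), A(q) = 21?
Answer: 7795352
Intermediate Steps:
F = 23 (F = 2 + 21 = 23)
b(H) = 4 - (23 + H)*(H + 2*H*(371 + H))/6 (b(H) = 4 - (H + (H + H)*(H + 371))*(H + 23)/6 = 4 - (H + (2*H)*(371 + H))*(23 + H)/6 = 4 - (H + 2*H*(371 + H))*(23 + H)/6 = 4 - (23 + H)*(H + 2*H*(371 + H))/6)
-245529 + b(-481) = -245529 + (4 - 17089/6*(-481) - 263/2*(-481)**2 - 1/3*(-481)**3) = -245529 + (4 + 8219809/6 - 263/2*231361 - 1/3*(-111284641)) = -245529 + (4 + 8219809/6 - 60847943/2 + 111284641/3) = -245529 + 8040881 = 7795352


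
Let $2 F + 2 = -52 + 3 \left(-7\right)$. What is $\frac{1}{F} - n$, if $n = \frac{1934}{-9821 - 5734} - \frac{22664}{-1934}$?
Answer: $- \frac{291333656}{25069475} \approx -11.621$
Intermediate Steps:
$F = - \frac{75}{2}$ ($F = -1 + \frac{-52 + 3 \left(-7\right)}{2} = -1 + \frac{-52 - 21}{2} = -1 + \frac{1}{2} \left(-73\right) = -1 - \frac{73}{2} = - \frac{75}{2} \approx -37.5$)
$n = \frac{174399082}{15041685}$ ($n = \frac{1934}{-15555} - - \frac{11332}{967} = 1934 \left(- \frac{1}{15555}\right) + \frac{11332}{967} = - \frac{1934}{15555} + \frac{11332}{967} = \frac{174399082}{15041685} \approx 11.594$)
$\frac{1}{F} - n = \frac{1}{- \frac{75}{2}} - \frac{174399082}{15041685} = - \frac{2}{75} - \frac{174399082}{15041685} = - \frac{291333656}{25069475}$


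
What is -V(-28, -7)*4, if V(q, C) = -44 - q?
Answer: 64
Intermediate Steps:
-V(-28, -7)*4 = -(-44 - 1*(-28))*4 = -(-44 + 28)*4 = -1*(-16)*4 = 16*4 = 64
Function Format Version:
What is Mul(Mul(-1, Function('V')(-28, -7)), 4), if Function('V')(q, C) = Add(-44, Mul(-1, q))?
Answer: 64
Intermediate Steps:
Mul(Mul(-1, Function('V')(-28, -7)), 4) = Mul(Mul(-1, Add(-44, Mul(-1, -28))), 4) = Mul(Mul(-1, Add(-44, 28)), 4) = Mul(Mul(-1, -16), 4) = Mul(16, 4) = 64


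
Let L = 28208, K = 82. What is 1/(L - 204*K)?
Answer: 1/11480 ≈ 8.7108e-5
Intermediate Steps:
1/(L - 204*K) = 1/(28208 - 204*82) = 1/(28208 - 16728) = 1/11480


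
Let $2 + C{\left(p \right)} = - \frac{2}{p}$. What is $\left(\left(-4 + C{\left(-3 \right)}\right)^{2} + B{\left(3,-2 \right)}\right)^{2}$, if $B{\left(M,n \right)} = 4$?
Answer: $\frac{85264}{81} \approx 1052.6$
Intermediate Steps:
$C{\left(p \right)} = -2 - \frac{2}{p}$
$\left(\left(-4 + C{\left(-3 \right)}\right)^{2} + B{\left(3,-2 \right)}\right)^{2} = \left(\left(-4 - \left(2 + \frac{2}{-3}\right)\right)^{2} + 4\right)^{2} = \left(\left(-4 - \frac{4}{3}\right)^{2} + 4\right)^{2} = \left(\left(- \frac{16}{3}\right)^{2} + 4\right)^{2} = \left(\frac{256}{9} + 4\right)^{2} = \left(\frac{292}{9}\right)^{2} = \frac{85264}{81}$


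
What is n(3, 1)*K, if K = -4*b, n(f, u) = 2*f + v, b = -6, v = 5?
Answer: 264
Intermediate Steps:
n(f, u) = 5 + 2*f (n(f, u) = 2*f + 5 = 5 + 2*f)
K = 24 (K = -4*(-6) = 24)
n(3, 1)*K = (5 + 2*3)*24 = (5 + 6)*24 = 11*24 = 264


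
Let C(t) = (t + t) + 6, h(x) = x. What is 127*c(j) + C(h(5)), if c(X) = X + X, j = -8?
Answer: -2016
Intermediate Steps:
c(X) = 2*X
C(t) = 6 + 2*t (C(t) = 2*t + 6 = 6 + 2*t)
127*c(j) + C(h(5)) = 127*(2*(-8)) + (6 + 2*5) = 127*(-16) + (6 + 10) = -2032 + 16 = -2016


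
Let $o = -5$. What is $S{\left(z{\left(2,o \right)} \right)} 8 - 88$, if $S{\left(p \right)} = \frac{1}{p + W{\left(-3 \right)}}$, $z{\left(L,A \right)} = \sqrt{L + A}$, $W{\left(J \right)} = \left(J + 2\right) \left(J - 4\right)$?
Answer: $\frac{8 \left(- 11 \sqrt{3} + 76 i\right)}{\sqrt{3} - 7 i} \approx -86.923 - 0.26647 i$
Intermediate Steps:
$W{\left(J \right)} = \left(-4 + J\right) \left(2 + J\right)$ ($W{\left(J \right)} = \left(2 + J\right) \left(-4 + J\right) = \left(-4 + J\right) \left(2 + J\right)$)
$z{\left(L,A \right)} = \sqrt{A + L}$
$S{\left(p \right)} = \frac{1}{7 + p}$ ($S{\left(p \right)} = \frac{1}{p - \left(2 - 9\right)} = \frac{1}{p + \left(-8 + 9 + 6\right)} = \frac{1}{p + 7} = \frac{1}{7 + p}$)
$S{\left(z{\left(2,o \right)} \right)} 8 - 88 = \frac{1}{7 + \sqrt{-5 + 2}} \cdot 8 - 88 = \frac{1}{7 + \sqrt{-3}} \cdot 8 - 88 = \frac{1}{7 + i \sqrt{3}} \cdot 8 - 88 = \frac{8}{7 + i \sqrt{3}} - 88 = -88 + \frac{8}{7 + i \sqrt{3}}$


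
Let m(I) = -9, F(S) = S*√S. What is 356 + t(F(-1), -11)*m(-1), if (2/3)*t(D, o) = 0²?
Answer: 356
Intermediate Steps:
F(S) = S^(3/2)
t(D, o) = 0 (t(D, o) = (3/2)*0² = (3/2)*0 = 0)
356 + t(F(-1), -11)*m(-1) = 356 + 0*(-9) = 356 + 0 = 356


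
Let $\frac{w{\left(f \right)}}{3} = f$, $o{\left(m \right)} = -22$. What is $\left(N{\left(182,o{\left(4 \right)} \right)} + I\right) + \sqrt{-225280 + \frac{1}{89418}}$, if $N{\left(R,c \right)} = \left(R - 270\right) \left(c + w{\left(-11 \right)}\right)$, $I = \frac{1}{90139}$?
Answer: $\frac{436272761}{90139} + \frac{i \sqrt{1801243974853302}}{89418} \approx 4840.0 + 474.64 i$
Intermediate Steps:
$w{\left(f \right)} = 3 f$
$I = \frac{1}{90139} \approx 1.1094 \cdot 10^{-5}$
$N{\left(R,c \right)} = \left(-270 + R\right) \left(-33 + c\right)$ ($N{\left(R,c \right)} = \left(R - 270\right) \left(c + 3 \left(-11\right)\right) = \left(-270 + R\right) \left(c - 33\right) = \left(-270 + R\right) \left(-33 + c\right)$)
$\left(N{\left(182,o{\left(4 \right)} \right)} + I\right) + \sqrt{-225280 + \frac{1}{89418}} = \left(\left(8910 - -5940 - 6006 + 182 \left(-22\right)\right) + \frac{1}{90139}\right) + \sqrt{-225280 + \frac{1}{89418}} = \left(\left(8910 + 5940 - 6006 - 4004\right) + \frac{1}{90139}\right) + \sqrt{-225280 + \frac{1}{89418}} = \left(4840 + \frac{1}{90139}\right) + \sqrt{- \frac{20144087039}{89418}} = \frac{436272761}{90139} + \frac{i \sqrt{1801243974853302}}{89418}$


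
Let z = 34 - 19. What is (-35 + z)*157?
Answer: -3140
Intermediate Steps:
z = 15
(-35 + z)*157 = (-35 + 15)*157 = -20*157 = -3140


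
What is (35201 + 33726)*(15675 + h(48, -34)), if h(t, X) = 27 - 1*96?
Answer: 1075674762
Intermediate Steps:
h(t, X) = -69 (h(t, X) = 27 - 96 = -69)
(35201 + 33726)*(15675 + h(48, -34)) = (35201 + 33726)*(15675 - 69) = 68927*15606 = 1075674762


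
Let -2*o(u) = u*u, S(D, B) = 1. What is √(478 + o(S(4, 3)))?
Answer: √1910/2 ≈ 21.852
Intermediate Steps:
o(u) = -u²/2 (o(u) = -u*u/2 = -u²/2)
√(478 + o(S(4, 3))) = √(478 - ½*1²) = √(478 - ½*1) = √(478 - ½) = √(955/2) = √1910/2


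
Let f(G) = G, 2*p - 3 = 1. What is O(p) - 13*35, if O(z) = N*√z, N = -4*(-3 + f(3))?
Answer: -455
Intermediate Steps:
p = 2 (p = 3/2 + (½)*1 = 3/2 + ½ = 2)
N = 0 (N = -4*(-3 + 3) = -4*0 = 0)
O(z) = 0 (O(z) = 0*√z = 0)
O(p) - 13*35 = 0 - 13*35 = 0 - 455 = -455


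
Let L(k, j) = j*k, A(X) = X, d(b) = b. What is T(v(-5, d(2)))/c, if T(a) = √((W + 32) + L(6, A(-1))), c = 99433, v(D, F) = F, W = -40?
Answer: I*√14/99433 ≈ 3.763e-5*I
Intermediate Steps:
T(a) = I*√14 (T(a) = √((-40 + 32) - 1*6) = √(-8 - 6) = √(-14) = I*√14)
T(v(-5, d(2)))/c = (I*√14)/99433 = (I*√14)*(1/99433) = I*√14/99433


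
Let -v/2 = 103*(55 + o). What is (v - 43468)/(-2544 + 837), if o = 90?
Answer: 24446/569 ≈ 42.963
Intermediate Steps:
v = -29870 (v = -206*(55 + 90) = -206*145 = -2*14935 = -29870)
(v - 43468)/(-2544 + 837) = (-29870 - 43468)/(-2544 + 837) = -73338/(-1707) = -73338*(-1/1707) = 24446/569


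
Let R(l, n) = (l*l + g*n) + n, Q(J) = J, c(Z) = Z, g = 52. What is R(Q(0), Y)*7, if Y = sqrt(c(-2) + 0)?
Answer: 371*I*sqrt(2) ≈ 524.67*I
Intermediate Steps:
Y = I*sqrt(2) (Y = sqrt(-2 + 0) = sqrt(-2) = I*sqrt(2) ≈ 1.4142*I)
R(l, n) = l**2 + 53*n (R(l, n) = (l*l + 52*n) + n = (l**2 + 52*n) + n = l**2 + 53*n)
R(Q(0), Y)*7 = (0**2 + 53*(I*sqrt(2)))*7 = (0 + 53*I*sqrt(2))*7 = (53*I*sqrt(2))*7 = 371*I*sqrt(2)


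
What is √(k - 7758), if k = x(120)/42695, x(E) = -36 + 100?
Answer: I*√14141768615470/42695 ≈ 88.079*I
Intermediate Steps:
x(E) = 64
k = 64/42695 ≈ 0.0014990
√(k - 7758) = √(64/42695 - 7758) = √(-331227746/42695) = I*√14141768615470/42695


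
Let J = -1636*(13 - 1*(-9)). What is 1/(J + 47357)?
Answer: 1/11365 ≈ 8.7989e-5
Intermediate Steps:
J = -35992 (J = -1636*(13 + 9) = -1636*22 = -35992)
1/(J + 47357) = 1/(-35992 + 47357) = 1/11365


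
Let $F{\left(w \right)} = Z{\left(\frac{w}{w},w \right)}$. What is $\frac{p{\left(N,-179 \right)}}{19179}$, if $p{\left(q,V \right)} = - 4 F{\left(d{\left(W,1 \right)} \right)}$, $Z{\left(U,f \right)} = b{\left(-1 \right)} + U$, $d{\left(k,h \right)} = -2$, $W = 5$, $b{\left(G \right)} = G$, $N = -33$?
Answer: $0$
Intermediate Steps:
$Z{\left(U,f \right)} = -1 + U$
$F{\left(w \right)} = 0$ ($F{\left(w \right)} = -1 + \frac{w}{w} = -1 + 1 = 0$)
$p{\left(q,V \right)} = 0$ ($p{\left(q,V \right)} = \left(-4\right) 0 = 0$)
$\frac{p{\left(N,-179 \right)}}{19179} = \frac{0}{19179} = 0 \cdot \frac{1}{19179} = 0$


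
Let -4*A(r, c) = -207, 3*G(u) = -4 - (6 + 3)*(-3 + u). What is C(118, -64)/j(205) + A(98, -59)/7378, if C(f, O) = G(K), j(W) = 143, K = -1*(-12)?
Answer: -2419717/12660648 ≈ -0.19112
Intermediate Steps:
K = 12
G(u) = 23/3 - 3*u (G(u) = (-4 - (6 + 3)*(-3 + u))/3 = (-4 - 9*(-3 + u))/3 = (-4 - (-27 + 9*u))/3 = (-4 + (27 - 9*u))/3 = (23 - 9*u)/3 = 23/3 - 3*u)
C(f, O) = -85/3 (C(f, O) = 23/3 - 3*12 = 23/3 - 36 = -85/3)
A(r, c) = 207/4 (A(r, c) = -¼*(-207) = 207/4)
C(118, -64)/j(205) + A(98, -59)/7378 = -85/3/143 + (207/4)/7378 = -85/3*1/143 + (207/4)*(1/7378) = -85/429 + 207/29512 = -2419717/12660648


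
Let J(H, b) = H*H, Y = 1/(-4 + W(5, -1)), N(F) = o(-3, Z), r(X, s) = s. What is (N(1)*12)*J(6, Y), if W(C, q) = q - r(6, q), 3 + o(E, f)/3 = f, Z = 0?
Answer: -3888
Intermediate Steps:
o(E, f) = -9 + 3*f
N(F) = -9 (N(F) = -9 + 3*0 = -9 + 0 = -9)
W(C, q) = 0 (W(C, q) = q - q = 0)
Y = -1/4 (Y = 1/(-4 + 0) = 1/(-4) = -1/4 ≈ -0.25000)
J(H, b) = H**2
(N(1)*12)*J(6, Y) = -9*12*6**2 = -108*36 = -3888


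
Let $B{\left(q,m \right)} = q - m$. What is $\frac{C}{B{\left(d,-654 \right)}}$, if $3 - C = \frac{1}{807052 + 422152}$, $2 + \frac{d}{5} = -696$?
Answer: $- \frac{3687611}{3486022544} \approx -0.0010578$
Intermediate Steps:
$d = -3490$ ($d = -10 + 5 \left(-696\right) = -10 - 3480 = -3490$)
$C = \frac{3687611}{1229204}$ ($C = 3 - \frac{1}{807052 + 422152} = 3 - \frac{1}{1229204} = \frac{3687611}{1229204} \approx 3.0$)
$\frac{C}{B{\left(d,-654 \right)}} = \frac{3687611}{1229204 \left(-3490 - -654\right)} = \frac{3687611}{1229204 \left(-3490 + 654\right)} = \frac{3687611}{1229204 \left(-2836\right)} = \frac{3687611}{1229204} \left(- \frac{1}{2836}\right) = - \frac{3687611}{3486022544}$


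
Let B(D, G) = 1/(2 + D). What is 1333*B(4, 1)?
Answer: 1333/6 ≈ 222.17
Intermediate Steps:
1333*B(4, 1) = 1333/(2 + 4) = 1333/6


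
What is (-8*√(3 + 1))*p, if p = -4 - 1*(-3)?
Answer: 16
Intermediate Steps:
p = -1 (p = -4 + 3 = -1)
(-8*√(3 + 1))*p = -8*√(3 + 1)*(-1) = -8*√4*(-1) = -8*2*(-1) = -16*(-1) = 16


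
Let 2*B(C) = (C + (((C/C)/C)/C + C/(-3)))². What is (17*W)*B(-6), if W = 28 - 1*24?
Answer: 347633/648 ≈ 536.47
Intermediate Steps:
B(C) = (C⁻² + 2*C/3)²/2 (B(C) = (C + (((C/C)/C)/C + C/(-3)))²/2 = (C + ((1/C)/C + C*(-⅓)))²/2 = (C + (1/(C*C) - C/3))²/2 = (C + (C⁻² - C/3))²/2 = (C⁻² + 2*C/3)²/2)
W = 4 (W = 28 - 24 = 4)
(17*W)*B(-6) = (17*4)*((1/18)*(3 + 2*(-6)³)²/(-6)⁴) = 68*((1/18)*(1/1296)*(3 + 2*(-216))²) = 68*((1/18)*(1/1296)*(3 - 432)²) = 68*((1/18)*(1/1296)*(-429)²) = 68*((1/18)*(1/1296)*184041) = 68*(20449/2592) = 347633/648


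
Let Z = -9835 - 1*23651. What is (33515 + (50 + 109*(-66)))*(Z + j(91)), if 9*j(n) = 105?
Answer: -2648254933/3 ≈ -8.8275e+8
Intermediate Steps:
j(n) = 35/3 (j(n) = (1/9)*105 = 35/3)
Z = -33486 (Z = -9835 - 23651 = -33486)
(33515 + (50 + 109*(-66)))*(Z + j(91)) = (33515 + (50 + 109*(-66)))*(-33486 + 35/3) = (33515 + (50 - 7194))*(-100423/3) = (33515 - 7144)*(-100423/3) = 26371*(-100423/3) = -2648254933/3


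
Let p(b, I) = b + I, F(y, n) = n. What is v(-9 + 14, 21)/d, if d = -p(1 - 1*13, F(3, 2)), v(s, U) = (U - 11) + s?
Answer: 3/2 ≈ 1.5000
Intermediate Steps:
v(s, U) = -11 + U + s (v(s, U) = (-11 + U) + s = -11 + U + s)
p(b, I) = I + b
d = 10 (d = -(2 + (1 - 1*13)) = -(2 + (1 - 13)) = -(2 - 12) = -1*(-10) = 10)
v(-9 + 14, 21)/d = (-11 + 21 + (-9 + 14))/10 = (-11 + 21 + 5)*(1/10) = 15*(1/10) = 3/2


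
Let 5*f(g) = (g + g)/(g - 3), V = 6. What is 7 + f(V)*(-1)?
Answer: 31/5 ≈ 6.2000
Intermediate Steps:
f(g) = 2*g/(5*(-3 + g)) (f(g) = ((g + g)/(g - 3))/5 = ((2*g)/(-3 + g))/5 = (2*g/(-3 + g))/5 = 2*g/(5*(-3 + g)))
7 + f(V)*(-1) = 7 + ((⅖)*6/(-3 + 6))*(-1) = 7 + ((⅖)*6/3)*(-1) = 7 + ((⅖)*6*(⅓))*(-1) = 7 + (⅘)*(-1) = 7 - ⅘ = 31/5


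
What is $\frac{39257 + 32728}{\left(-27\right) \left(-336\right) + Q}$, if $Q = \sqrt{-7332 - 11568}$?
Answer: $\frac{863820}{108889} - \frac{119975 i \sqrt{21}}{4573338} \approx 7.933 - 0.12022 i$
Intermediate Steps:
$Q = 30 i \sqrt{21}$ ($Q = \sqrt{-18900} = 30 i \sqrt{21} \approx 137.48 i$)
$\frac{39257 + 32728}{\left(-27\right) \left(-336\right) + Q} = \frac{39257 + 32728}{\left(-27\right) \left(-336\right) + 30 i \sqrt{21}} = \frac{71985}{9072 + 30 i \sqrt{21}}$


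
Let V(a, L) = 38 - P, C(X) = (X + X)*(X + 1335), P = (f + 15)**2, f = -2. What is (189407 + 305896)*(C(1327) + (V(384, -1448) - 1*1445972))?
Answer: 2783030785035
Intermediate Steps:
P = 169 (P = (-2 + 15)**2 = 13**2 = 169)
C(X) = 2*X*(1335 + X) (C(X) = (2*X)*(1335 + X) = 2*X*(1335 + X))
V(a, L) = -131 (V(a, L) = 38 - 1*169 = 38 - 169 = -131)
(189407 + 305896)*(C(1327) + (V(384, -1448) - 1*1445972)) = (189407 + 305896)*(2*1327*(1335 + 1327) + (-131 - 1*1445972)) = 495303*(2*1327*2662 + (-131 - 1445972)) = 495303*(7064948 - 1446103) = 495303*5618845 = 2783030785035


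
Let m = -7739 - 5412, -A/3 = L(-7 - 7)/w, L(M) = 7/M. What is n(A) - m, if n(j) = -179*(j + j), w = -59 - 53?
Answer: 1473449/112 ≈ 13156.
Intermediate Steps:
w = -112
A = -3/224 (A = -3*7/(-7 - 7)/(-112) = -3*7/(-14)*(-1)/112 = -3*7*(-1/14)*(-1)/112 = -(-3)*(-1)/(2*112) = -3*1/224 = -3/224 ≈ -0.013393)
m = -13151
n(j) = -358*j
n(A) - m = -358*(-3/224) - 1*(-13151) = 537/112 + 13151 = 1473449/112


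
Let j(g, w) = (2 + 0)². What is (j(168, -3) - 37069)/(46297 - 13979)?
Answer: -37065/32318 ≈ -1.1469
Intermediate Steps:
j(g, w) = 4 (j(g, w) = 2² = 4)
(j(168, -3) - 37069)/(46297 - 13979) = (4 - 37069)/(46297 - 13979) = -37065/32318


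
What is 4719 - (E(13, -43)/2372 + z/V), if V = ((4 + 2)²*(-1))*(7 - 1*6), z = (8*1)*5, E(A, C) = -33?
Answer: 100765229/21348 ≈ 4720.1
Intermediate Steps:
z = 40 (z = 8*5 = 40)
V = -36 (V = (6²*(-1))*(7 - 6) = (36*(-1))*1 = -36*1 = -36)
4719 - (E(13, -43)/2372 + z/V) = 4719 - (-33/2372 + 40/(-36)) = 4719 - (-33*1/2372 + 40*(-1/36)) = 4719 - (-33/2372 - 10/9) = 4719 - 1*(-24017/21348) = 4719 + 24017/21348 = 100765229/21348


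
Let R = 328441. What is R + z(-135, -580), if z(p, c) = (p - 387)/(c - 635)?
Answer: 44339593/135 ≈ 3.2844e+5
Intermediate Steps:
z(p, c) = (-387 + p)/(-635 + c)
R + z(-135, -580) = 328441 + (-387 - 135)/(-635 - 580) = 328441 - 522/(-1215) = 328441 - 1/1215*(-522) = 328441 + 58/135 = 44339593/135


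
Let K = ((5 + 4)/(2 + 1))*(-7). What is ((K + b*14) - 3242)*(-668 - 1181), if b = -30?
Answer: 6809867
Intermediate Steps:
K = -21 (K = (9/3)*(-7) = (9*(⅓))*(-7) = 3*(-7) = -21)
((K + b*14) - 3242)*(-668 - 1181) = ((-21 - 30*14) - 3242)*(-668 - 1181) = ((-21 - 420) - 3242)*(-1849) = (-441 - 3242)*(-1849) = -3683*(-1849) = 6809867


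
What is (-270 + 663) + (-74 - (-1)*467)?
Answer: 786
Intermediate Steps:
(-270 + 663) + (-74 - (-1)*467) = 393 + (-74 - 1*(-467)) = 393 + (-74 + 467) = 393 + 393 = 786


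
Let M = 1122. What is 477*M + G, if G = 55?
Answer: 535249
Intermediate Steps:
477*M + G = 477*1122 + 55 = 535194 + 55 = 535249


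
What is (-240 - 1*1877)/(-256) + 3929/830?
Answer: 1381467/106240 ≈ 13.003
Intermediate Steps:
(-240 - 1*1877)/(-256) + 3929/830 = (-240 - 1877)*(-1/256) + 3929*(1/830) = -2117*(-1/256) + 3929/830 = 2117/256 + 3929/830 = 1381467/106240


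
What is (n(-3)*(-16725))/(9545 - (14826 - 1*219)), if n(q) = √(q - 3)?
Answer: 16725*I*√6/5062 ≈ 8.0932*I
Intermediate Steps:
n(q) = √(-3 + q)
(n(-3)*(-16725))/(9545 - (14826 - 1*219)) = (√(-3 - 3)*(-16725))/(9545 - (14826 - 1*219)) = (√(-6)*(-16725))/(9545 - (14826 - 219)) = ((I*√6)*(-16725))/(9545 - 1*14607) = (-16725*I*√6)/(9545 - 14607) = -16725*I*√6/(-5062) = -16725*I*√6*(-1/5062) = 16725*I*√6/5062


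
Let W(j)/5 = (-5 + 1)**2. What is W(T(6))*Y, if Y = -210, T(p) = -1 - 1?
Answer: -16800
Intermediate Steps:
T(p) = -2
W(j) = 80 (W(j) = 5*(-5 + 1)**2 = 5*(-4)**2 = 5*16 = 80)
W(T(6))*Y = 80*(-210) = -16800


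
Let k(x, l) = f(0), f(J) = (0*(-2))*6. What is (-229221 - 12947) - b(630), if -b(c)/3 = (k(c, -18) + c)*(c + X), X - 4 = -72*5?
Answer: 275692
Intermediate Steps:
f(J) = 0 (f(J) = 0*6 = 0)
k(x, l) = 0
X = -356 (X = 4 - 72*5 = 4 - 360 = -356)
b(c) = -3*c*(-356 + c) (b(c) = -3*(0 + c)*(c - 356) = -3*c*(-356 + c))
(-229221 - 12947) - b(630) = (-229221 - 12947) - 3*630*(356 - 1*630) = -242168 - 3*630*(356 - 630) = -242168 - 3*630*(-274) = -242168 - 1*(-517860) = -242168 + 517860 = 275692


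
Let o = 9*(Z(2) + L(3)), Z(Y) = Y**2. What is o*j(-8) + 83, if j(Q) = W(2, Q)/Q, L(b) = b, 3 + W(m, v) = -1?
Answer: 229/2 ≈ 114.50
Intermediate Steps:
W(m, v) = -4 (W(m, v) = -3 - 1 = -4)
j(Q) = -4/Q
o = 63 (o = 9*(2**2 + 3) = 9*(4 + 3) = 9*7 = 63)
o*j(-8) + 83 = 63*(-4/(-8)) + 83 = 63*(-4*(-1/8)) + 83 = 63*(1/2) + 83 = 63/2 + 83 = 229/2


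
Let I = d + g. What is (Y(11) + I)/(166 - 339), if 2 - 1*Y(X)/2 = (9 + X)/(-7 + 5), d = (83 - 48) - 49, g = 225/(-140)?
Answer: -235/4844 ≈ -0.048514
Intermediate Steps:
g = -45/28 (g = 225*(-1/140) = -45/28 ≈ -1.6071)
d = -14 (d = 35 - 49 = -14)
Y(X) = 13 + X (Y(X) = 4 - 2*(9 + X)/(-7 + 5) = 4 - 2*(9 + X)/(-2) = 4 - 2*(9 + X)*(-1)/2 = 4 - 2*(-9/2 - X/2) = 4 + (9 + X) = 13 + X)
I = -437/28 (I = -14 - 45/28 = -437/28 ≈ -15.607)
(Y(11) + I)/(166 - 339) = ((13 + 11) - 437/28)/(166 - 339) = (24 - 437/28)/(-173) = (235/28)*(-1/173) = -235/4844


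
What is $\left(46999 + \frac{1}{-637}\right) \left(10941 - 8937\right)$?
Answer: $\frac{59996477448}{637} \approx 9.4186 \cdot 10^{7}$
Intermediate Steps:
$\left(46999 + \frac{1}{-637}\right) \left(10941 - 8937\right) = \left(46999 - \frac{1}{637}\right) 2004 = \frac{29938362}{637} \cdot 2004 = \frac{59996477448}{637}$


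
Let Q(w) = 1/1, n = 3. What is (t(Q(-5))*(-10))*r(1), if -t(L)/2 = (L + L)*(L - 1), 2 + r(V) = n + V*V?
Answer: 0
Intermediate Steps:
Q(w) = 1
r(V) = 1 + V**2 (r(V) = -2 + (3 + V*V) = -2 + (3 + V**2) = 1 + V**2)
t(L) = -4*L*(-1 + L) (t(L) = -2*(L + L)*(L - 1) = -2*2*L*(-1 + L) = -4*L*(-1 + L))
(t(Q(-5))*(-10))*r(1) = ((4*1*(1 - 1*1))*(-10))*(1 + 1**2) = ((4*1*(1 - 1))*(-10))*(1 + 1) = ((4*1*0)*(-10))*2 = (0*(-10))*2 = 0*2 = 0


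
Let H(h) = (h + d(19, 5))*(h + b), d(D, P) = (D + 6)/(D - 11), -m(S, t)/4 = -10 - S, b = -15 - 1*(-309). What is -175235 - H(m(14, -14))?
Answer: -855575/4 ≈ -2.1389e+5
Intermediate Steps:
b = 294 (b = -15 + 309 = 294)
m(S, t) = 40 + 4*S (m(S, t) = -4*(-10 - S) = 40 + 4*S)
d(D, P) = (6 + D)/(-11 + D)
H(h) = (294 + h)*(25/8 + h) (H(h) = (h + (6 + 19)/(-11 + 19))*(h + 294) = (h + 25/8)*(294 + h) = (25/8 + h)*(294 + h) = (294 + h)*(25/8 + h))
-175235 - H(m(14, -14)) = -175235 - (3675/4 + (40 + 4*14)² + 2377*(40 + 4*14)/8) = -175235 - (3675/4 + (40 + 56)² + 2377*(40 + 56)/8) = -175235 - (3675/4 + 96² + (2377/8)*96) = -175235 - (3675/4 + 9216 + 28524) = -175235 - 1*154635/4 = -175235 - 154635/4 = -855575/4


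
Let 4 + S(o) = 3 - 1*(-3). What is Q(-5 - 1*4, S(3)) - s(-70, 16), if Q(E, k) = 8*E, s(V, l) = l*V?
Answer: 1048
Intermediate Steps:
S(o) = 2 (S(o) = -4 + (3 - 1*(-3)) = -4 + (3 + 3) = -4 + 6 = 2)
s(V, l) = V*l
Q(-5 - 1*4, S(3)) - s(-70, 16) = 8*(-5 - 1*4) - (-70)*16 = 8*(-5 - 4) - 1*(-1120) = 8*(-9) + 1120 = -72 + 1120 = 1048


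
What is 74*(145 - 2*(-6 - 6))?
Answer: 12506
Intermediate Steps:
74*(145 - 2*(-6 - 6)) = 74*(145 - 2*(-12)) = 74*(145 + 24) = 74*169 = 12506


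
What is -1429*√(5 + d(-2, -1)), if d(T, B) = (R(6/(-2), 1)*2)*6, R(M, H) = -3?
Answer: -1429*I*√31 ≈ -7956.3*I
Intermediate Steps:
d(T, B) = -36 (d(T, B) = -3*2*6 = -6*6 = -36)
-1429*√(5 + d(-2, -1)) = -1429*√(5 - 36) = -1429*I*√31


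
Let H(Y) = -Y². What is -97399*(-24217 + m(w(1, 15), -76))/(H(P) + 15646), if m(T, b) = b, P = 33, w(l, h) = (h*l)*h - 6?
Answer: 2366113907/14557 ≈ 1.6254e+5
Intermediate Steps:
w(l, h) = -6 + l*h² (w(l, h) = l*h² - 6 = -6 + l*h²)
-97399*(-24217 + m(w(1, 15), -76))/(H(P) + 15646) = -97399*(-24217 - 76)/(-1*33² + 15646) = -97399*(-24293/(-1*1089 + 15646)) = -97399*(-24293/(-1089 + 15646)) = -97399/(14557*(-1/24293)) = -97399/(-14557/24293) = -97399*(-24293/14557) = 2366113907/14557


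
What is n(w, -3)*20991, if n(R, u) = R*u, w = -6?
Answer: 377838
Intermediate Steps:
n(w, -3)*20991 = -6*(-3)*20991 = 18*20991 = 377838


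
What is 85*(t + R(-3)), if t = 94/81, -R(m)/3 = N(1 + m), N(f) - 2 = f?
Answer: 7990/81 ≈ 98.642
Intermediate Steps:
N(f) = 2 + f
R(m) = -9 - 3*m (R(m) = -3*(2 + (1 + m)) = -3*(3 + m) = -9 - 3*m)
t = 94/81 (t = 94*(1/81) = 94/81 ≈ 1.1605)
85*(t + R(-3)) = 85*(94/81 + (-9 - 3*(-3))) = 85*(94/81 + (-9 + 9)) = 85*(94/81 + 0) = 85*(94/81) = 7990/81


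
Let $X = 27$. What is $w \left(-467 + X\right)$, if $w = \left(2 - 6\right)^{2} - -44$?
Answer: $-26400$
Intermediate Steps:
$w = 60$ ($w = \left(-4\right)^{2} + 44 = 16 + 44 = 60$)
$w \left(-467 + X\right) = 60 \left(-467 + 27\right) = 60 \left(-440\right) = -26400$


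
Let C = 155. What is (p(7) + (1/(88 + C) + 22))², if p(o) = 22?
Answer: 114340249/59049 ≈ 1936.4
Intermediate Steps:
(p(7) + (1/(88 + C) + 22))² = (22 + (1/(88 + 155) + 22))² = (22 + (1/243 + 22))² = (22 + 5347/243)² = (10693/243)² = 114340249/59049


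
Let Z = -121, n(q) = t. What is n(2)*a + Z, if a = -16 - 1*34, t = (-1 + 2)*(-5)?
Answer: 129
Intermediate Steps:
t = -5 (t = 1*(-5) = -5)
n(q) = -5
a = -50 (a = -16 - 34 = -50)
n(2)*a + Z = -5*(-50) - 121 = 250 - 121 = 129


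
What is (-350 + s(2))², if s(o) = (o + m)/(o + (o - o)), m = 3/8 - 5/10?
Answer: 31192225/256 ≈ 1.2184e+5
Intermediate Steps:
m = -⅛ (m = 3*(⅛) - 5*⅒ = 3/8 - ½ = -⅛ ≈ -0.12500)
s(o) = (-⅛ + o)/o (s(o) = (o - ⅛)/(o + (o - o)) = (-⅛ + o)/(o + 0) = (-⅛ + o)/o)
(-350 + s(2))² = (-350 + (-⅛ + 2)/2)² = (-350 + (½)*(15/8))² = (-350 + 15/16)² = (-5585/16)² = 31192225/256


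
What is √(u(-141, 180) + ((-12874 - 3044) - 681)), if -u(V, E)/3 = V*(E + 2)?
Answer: √60387 ≈ 245.74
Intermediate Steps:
u(V, E) = -3*V*(2 + E) (u(V, E) = -3*V*(E + 2) = -3*V*(2 + E))
√(u(-141, 180) + ((-12874 - 3044) - 681)) = √(-3*(-141)*(2 + 180) + ((-12874 - 3044) - 681)) = √(-3*(-141)*182 + (-15918 - 681)) = √(76986 - 16599) = √60387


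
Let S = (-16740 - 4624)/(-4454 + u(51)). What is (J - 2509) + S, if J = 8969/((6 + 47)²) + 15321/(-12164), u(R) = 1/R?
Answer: -19421411611557857/7761517259428 ≈ -2502.3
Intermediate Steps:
S = 1089564/227153 (S = (-16740 - 4624)/(-4454 + 1/51) = -21364/(-4454 + 1/51) = -21364/(-227153/51) = -21364*(-51/227153) = 1089564/227153 ≈ 4.7966)
J = 66062227/34168676 (J = 8969/(53²) + 15321*(-1/12164) = 8969/2809 - 15321/12164 = 66062227/34168676 ≈ 1.9334)
(J - 2509) + S = (66062227/34168676 - 2509) + 1089564/227153 = -85663145857/34168676 + 1089564/227153 = -19421411611557857/7761517259428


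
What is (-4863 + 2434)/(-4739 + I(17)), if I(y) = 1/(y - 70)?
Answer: 128737/251168 ≈ 0.51255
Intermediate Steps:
I(y) = 1/(-70 + y)
(-4863 + 2434)/(-4739 + I(17)) = (-4863 + 2434)/(-4739 + 1/(-70 + 17)) = -2429/(-4739 + 1/(-53)) = -2429/(-4739 - 1/53) = -2429/(-251168/53) = -2429*(-53/251168) = 128737/251168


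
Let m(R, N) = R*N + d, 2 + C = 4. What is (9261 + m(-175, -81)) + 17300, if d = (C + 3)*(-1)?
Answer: 40731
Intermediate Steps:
C = 2 (C = -2 + 4 = 2)
d = -5 (d = (2 + 3)*(-1) = 5*(-1) = -5)
m(R, N) = -5 + N*R (m(R, N) = R*N - 5 = N*R - 5 = -5 + N*R)
(9261 + m(-175, -81)) + 17300 = (9261 + (-5 - 81*(-175))) + 17300 = (9261 + (-5 + 14175)) + 17300 = (9261 + 14170) + 17300 = 23431 + 17300 = 40731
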